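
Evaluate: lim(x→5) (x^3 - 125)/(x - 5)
This is a standard limit.

Factor or rationalize the expression:
  lim(x→5) (x^3 - 125)/(x - 5) = 75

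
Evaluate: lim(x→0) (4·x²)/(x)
This is a 0/0 indeterminate form.

Apply L'Hôpital's rule: differentiate numerator and denominator separately.
  f(x) = 4·x^2   ⇒   f'(x) = 8·x
  g(x) = x   ⇒   g'(x) = 1
  lim(x→0) f'(x)/g'(x) = lim(x→0) (8·x)/(1)
  = 0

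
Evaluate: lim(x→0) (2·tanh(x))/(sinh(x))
This is a 0/0 indeterminate form.

Apply L'Hôpital's rule: differentiate numerator and denominator separately.
  f(x) = 2·tanh(x)   ⇒   f'(x) = 2 - 2·tanh(x)^2
  g(x) = sinh(x)   ⇒   g'(x) = cosh(x)
  lim(x→0) f'(x)/g'(x) = lim(x→0) (2 - 2·tanh(x)^2)/(cosh(x))
  = 2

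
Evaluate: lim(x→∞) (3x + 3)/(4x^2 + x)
This is an ∞/∞ indeterminate form.

Apply L'Hôpital's rule: differentiate numerator and denominator separately.
  f(x) = 3·x + 3   ⇒   f'(x) = 3
  g(x) = 4·x^2 + x   ⇒   g'(x) = 8·x + 1
  lim(x→∞) f'(x)/g'(x) = lim(x→∞) (3)/(8·x + 1)
  = 0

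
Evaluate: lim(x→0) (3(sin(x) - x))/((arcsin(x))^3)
This is a 0/0 indeterminate form.

Apply L'Hôpital's rule: differentiate numerator and denominator separately.
  f(x) = -3·x + 3·sin(x)   ⇒   f'(x) = 3·cos(x) - 3
  g(x) = asin(x)^3   ⇒   g'(x) = 3·asin(x)^2/sqrt(1 - x^2)
  lim(x→0) f'(x)/g'(x) = lim(x→0) (3·cos(x) - 3)/(3·asin(x)^2/sqrt(1 - x^2))
  = -1/2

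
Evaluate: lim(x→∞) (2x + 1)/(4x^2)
This is an ∞/∞ indeterminate form.

Apply L'Hôpital's rule: differentiate numerator and denominator separately.
  f(x) = 2·x + 1   ⇒   f'(x) = 2
  g(x) = 4·x^2   ⇒   g'(x) = 8·x
  lim(x→∞) f'(x)/g'(x) = lim(x→∞) (2)/(8·x)
  = 0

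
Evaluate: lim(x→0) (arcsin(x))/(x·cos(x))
This is a 0/0 indeterminate form.

Apply L'Hôpital's rule: differentiate numerator and denominator separately.
  f(x) = asin(x)   ⇒   f'(x) = 1/sqrt(1 - x^2)
  g(x) = x·cos(x)   ⇒   g'(x) = -x·sin(x) + cos(x)
  lim(x→0) f'(x)/g'(x) = lim(x→0) (1/sqrt(1 - x^2))/(-x·sin(x) + cos(x))
  = 1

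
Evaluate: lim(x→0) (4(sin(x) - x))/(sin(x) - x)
This is a 0/0 indeterminate form.

Apply L'Hôpital's rule: differentiate numerator and denominator separately.
  f(x) = -4·x + 4·sin(x)   ⇒   f'(x) = 4·cos(x) - 4
  g(x) = -x + sin(x)   ⇒   g'(x) = cos(x) - 1
  lim(x→0) f'(x)/g'(x) = lim(x→0) (4·cos(x) - 4)/(cos(x) - 1)
  = 4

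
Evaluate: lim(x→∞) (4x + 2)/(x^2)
This is an ∞/∞ indeterminate form.

Apply L'Hôpital's rule: differentiate numerator and denominator separately.
  f(x) = 4·x + 2   ⇒   f'(x) = 4
  g(x) = x^2   ⇒   g'(x) = 2·x
  lim(x→∞) f'(x)/g'(x) = lim(x→∞) (4)/(2·x)
  = 0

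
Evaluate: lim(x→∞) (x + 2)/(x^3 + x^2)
This is an ∞/∞ indeterminate form.

Apply L'Hôpital's rule: differentiate numerator and denominator separately.
  f(x) = x + 2   ⇒   f'(x) = 1
  g(x) = x^3 + x^2   ⇒   g'(x) = 3·x^2 + 2·x
  lim(x→∞) f'(x)/g'(x) = lim(x→∞) (1)/(3·x^2 + 2·x)
  = 0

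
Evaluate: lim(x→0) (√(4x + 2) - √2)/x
This is a standard limit.

Factor or rationalize the expression:
  lim(x→0) (√(4x + 2) - √2)/x = sqrt(2)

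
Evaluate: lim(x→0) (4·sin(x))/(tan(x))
This is a 0/0 indeterminate form.

Apply L'Hôpital's rule: differentiate numerator and denominator separately.
  f(x) = 4·sin(x)   ⇒   f'(x) = 4·cos(x)
  g(x) = tan(x)   ⇒   g'(x) = tan(x)^2 + 1
  lim(x→0) f'(x)/g'(x) = lim(x→0) (4·cos(x))/(tan(x)^2 + 1)
  = 4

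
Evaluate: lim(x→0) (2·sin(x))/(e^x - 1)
This is a 0/0 indeterminate form.

Apply L'Hôpital's rule: differentiate numerator and denominator separately.
  f(x) = 2·sin(x)   ⇒   f'(x) = 2·cos(x)
  g(x) = e^(x) - 1   ⇒   g'(x) = e^(x)
  lim(x→0) f'(x)/g'(x) = lim(x→0) (2·cos(x))/(e^(x))
  = 2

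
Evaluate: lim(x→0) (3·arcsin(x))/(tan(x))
This is a 0/0 indeterminate form.

Apply L'Hôpital's rule: differentiate numerator and denominator separately.
  f(x) = 3·asin(x)   ⇒   f'(x) = 3/sqrt(1 - x^2)
  g(x) = tan(x)   ⇒   g'(x) = tan(x)^2 + 1
  lim(x→0) f'(x)/g'(x) = lim(x→0) (3/sqrt(1 - x^2))/(tan(x)^2 + 1)
  = 3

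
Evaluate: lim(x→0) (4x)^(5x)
This is an exponential indeterminate form.

For exponential indeterminate forms, take the natural log:
  Let L = lim(x→0) (4x)^(5x)
  Then ln(L) = lim(x→0) [exponent × ln(base)]
  Evaluate using L'Hôpital or standard limits, then exponentiate.
  L = 1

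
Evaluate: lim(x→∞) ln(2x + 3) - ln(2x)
This is an ∞-∞ indeterminate form.

Combine fractions or rationalize to convert ∞-∞ to 0/0 form:
  lim(x→∞) ln(2x + 3) - ln(2x) = 0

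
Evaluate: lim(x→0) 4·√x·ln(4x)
This is a 0·∞ indeterminate form.

Rewrite 0·∞ as a quotient (0/0 or ∞/∞ form), then apply L'Hôpital's rule:
  lim(x→0) 4·√x·ln(4x) = 0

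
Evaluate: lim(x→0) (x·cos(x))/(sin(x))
This is a 0/0 indeterminate form.

Apply L'Hôpital's rule: differentiate numerator and denominator separately.
  f(x) = x·cos(x)   ⇒   f'(x) = -x·sin(x) + cos(x)
  g(x) = sin(x)   ⇒   g'(x) = cos(x)
  lim(x→0) f'(x)/g'(x) = lim(x→0) (-x·sin(x) + cos(x))/(cos(x))
  = 1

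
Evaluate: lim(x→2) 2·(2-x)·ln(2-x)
This is a 0·∞ indeterminate form.

Rewrite 0·∞ as a quotient (0/0 or ∞/∞ form), then apply L'Hôpital's rule:
  lim(x→2) 2·(2-x)·ln(2-x) = 0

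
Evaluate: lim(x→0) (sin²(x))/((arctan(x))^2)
This is a 0/0 indeterminate form.

Apply L'Hôpital's rule: differentiate numerator and denominator separately.
  f(x) = sin(x)^2   ⇒   f'(x) = 2·sin(x)·cos(x)
  g(x) = atan(x)^2   ⇒   g'(x) = 2·atan(x)/(x^2 + 1)
  lim(x→0) f'(x)/g'(x) = lim(x→0) (2·sin(x)·cos(x))/(2·atan(x)/(x^2 + 1))
  = 1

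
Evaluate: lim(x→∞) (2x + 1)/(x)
This is an ∞/∞ indeterminate form.

Apply L'Hôpital's rule: differentiate numerator and denominator separately.
  f(x) = 2·x + 1   ⇒   f'(x) = 2
  g(x) = x   ⇒   g'(x) = 1
  lim(x→∞) f'(x)/g'(x) = lim(x→∞) (2)/(1)
  = 2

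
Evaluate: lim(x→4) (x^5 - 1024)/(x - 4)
This is a standard limit.

Factor or rationalize the expression:
  lim(x→4) (x^5 - 1024)/(x - 4) = 1280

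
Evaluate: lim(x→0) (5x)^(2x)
This is an exponential indeterminate form.

For exponential indeterminate forms, take the natural log:
  Let L = lim(x→0) (5x)^(2x)
  Then ln(L) = lim(x→0) [exponent × ln(base)]
  Evaluate using L'Hôpital or standard limits, then exponentiate.
  L = 1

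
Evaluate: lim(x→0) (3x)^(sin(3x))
This is an exponential indeterminate form.

For exponential indeterminate forms, take the natural log:
  Let L = lim(x→0) (3x)^(sin(3x))
  Then ln(L) = lim(x→0) [exponent × ln(base)]
  Evaluate using L'Hôpital or standard limits, then exponentiate.
  L = 1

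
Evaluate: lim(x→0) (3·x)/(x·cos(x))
This is a 0/0 indeterminate form.

Apply L'Hôpital's rule: differentiate numerator and denominator separately.
  f(x) = 3·x   ⇒   f'(x) = 3
  g(x) = x·cos(x)   ⇒   g'(x) = -x·sin(x) + cos(x)
  lim(x→0) f'(x)/g'(x) = lim(x→0) (3)/(-x·sin(x) + cos(x))
  = 3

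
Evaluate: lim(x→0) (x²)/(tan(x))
This is a 0/0 indeterminate form.

Apply L'Hôpital's rule: differentiate numerator and denominator separately.
  f(x) = x^2   ⇒   f'(x) = 2·x
  g(x) = tan(x)   ⇒   g'(x) = tan(x)^2 + 1
  lim(x→0) f'(x)/g'(x) = lim(x→0) (2·x)/(tan(x)^2 + 1)
  = 0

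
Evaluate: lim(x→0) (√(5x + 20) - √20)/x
This is a standard limit.

Factor or rationalize the expression:
  lim(x→0) (√(5x + 20) - √20)/x = sqrt(5)/4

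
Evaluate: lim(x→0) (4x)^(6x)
This is an exponential indeterminate form.

For exponential indeterminate forms, take the natural log:
  Let L = lim(x→0) (4x)^(6x)
  Then ln(L) = lim(x→0) [exponent × ln(base)]
  Evaluate using L'Hôpital or standard limits, then exponentiate.
  L = 1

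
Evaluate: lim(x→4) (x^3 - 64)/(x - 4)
This is a standard limit.

Factor or rationalize the expression:
  lim(x→4) (x^3 - 64)/(x - 4) = 48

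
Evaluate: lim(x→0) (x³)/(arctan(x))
This is a 0/0 indeterminate form.

Apply L'Hôpital's rule: differentiate numerator and denominator separately.
  f(x) = x^3   ⇒   f'(x) = 3·x^2
  g(x) = atan(x)   ⇒   g'(x) = 1/(x^2 + 1)
  lim(x→0) f'(x)/g'(x) = lim(x→0) (3·x^2)/(1/(x^2 + 1))
  = 0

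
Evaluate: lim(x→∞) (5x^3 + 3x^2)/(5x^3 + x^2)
This is an ∞/∞ indeterminate form.

Apply L'Hôpital's rule: differentiate numerator and denominator separately.
  f(x) = 5·x^3 + 3·x^2   ⇒   f'(x) = 15·x^2 + 6·x
  g(x) = 5·x^3 + x^2   ⇒   g'(x) = 15·x^2 + 2·x
  lim(x→∞) f'(x)/g'(x) = lim(x→∞) (15·x^2 + 6·x)/(15·x^2 + 2·x)
  = 1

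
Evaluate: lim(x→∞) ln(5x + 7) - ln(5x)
This is an ∞-∞ indeterminate form.

Combine fractions or rationalize to convert ∞-∞ to 0/0 form:
  lim(x→∞) ln(5x + 7) - ln(5x) = 0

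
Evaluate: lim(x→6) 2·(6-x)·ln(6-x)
This is a 0·∞ indeterminate form.

Rewrite 0·∞ as a quotient (0/0 or ∞/∞ form), then apply L'Hôpital's rule:
  lim(x→6) 2·(6-x)·ln(6-x) = 0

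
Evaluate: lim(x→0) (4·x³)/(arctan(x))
This is a 0/0 indeterminate form.

Apply L'Hôpital's rule: differentiate numerator and denominator separately.
  f(x) = 4·x^3   ⇒   f'(x) = 12·x^2
  g(x) = atan(x)   ⇒   g'(x) = 1/(x^2 + 1)
  lim(x→0) f'(x)/g'(x) = lim(x→0) (12·x^2)/(1/(x^2 + 1))
  = 0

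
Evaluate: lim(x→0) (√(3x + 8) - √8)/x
This is a standard limit.

Factor or rationalize the expression:
  lim(x→0) (√(3x + 8) - √8)/x = 3·sqrt(2)/8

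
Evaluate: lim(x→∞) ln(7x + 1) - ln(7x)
This is an ∞-∞ indeterminate form.

Combine fractions or rationalize to convert ∞-∞ to 0/0 form:
  lim(x→∞) ln(7x + 1) - ln(7x) = 0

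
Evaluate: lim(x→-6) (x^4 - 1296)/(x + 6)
This is a standard limit.

Factor or rationalize the expression:
  lim(x→-6) (x^4 - 1296)/(x + 6) = -864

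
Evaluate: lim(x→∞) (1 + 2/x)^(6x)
This is an exponential indeterminate form.

For exponential indeterminate forms, take the natural log:
  Let L = lim(x→∞) (1 + 2/x)^(6x)
  Then ln(L) = lim(x→∞) [exponent × ln(base)]
  Evaluate using L'Hôpital or standard limits, then exponentiate.
  L = e^(12)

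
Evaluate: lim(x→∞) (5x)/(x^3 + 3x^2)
This is an ∞/∞ indeterminate form.

Apply L'Hôpital's rule: differentiate numerator and denominator separately.
  f(x) = 5·x   ⇒   f'(x) = 5
  g(x) = x^3 + 3·x^2   ⇒   g'(x) = 3·x^2 + 6·x
  lim(x→∞) f'(x)/g'(x) = lim(x→∞) (5)/(3·x^2 + 6·x)
  = 0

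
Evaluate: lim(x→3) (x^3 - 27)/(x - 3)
This is a standard limit.

Factor or rationalize the expression:
  lim(x→3) (x^3 - 27)/(x - 3) = 27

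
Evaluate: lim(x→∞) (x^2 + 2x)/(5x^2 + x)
This is an ∞/∞ indeterminate form.

Apply L'Hôpital's rule: differentiate numerator and denominator separately.
  f(x) = x^2 + 2·x   ⇒   f'(x) = 2·x + 2
  g(x) = 5·x^2 + x   ⇒   g'(x) = 10·x + 1
  lim(x→∞) f'(x)/g'(x) = lim(x→∞) (2·x + 2)/(10·x + 1)
  = 1/5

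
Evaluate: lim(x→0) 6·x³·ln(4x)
This is a 0·∞ indeterminate form.

Rewrite 0·∞ as a quotient (0/0 or ∞/∞ form), then apply L'Hôpital's rule:
  lim(x→0) 6·x³·ln(4x) = 0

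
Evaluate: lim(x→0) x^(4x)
This is an exponential indeterminate form.

For exponential indeterminate forms, take the natural log:
  Let L = lim(x→0) x^(4x)
  Then ln(L) = lim(x→0) [exponent × ln(base)]
  Evaluate using L'Hôpital or standard limits, then exponentiate.
  L = 1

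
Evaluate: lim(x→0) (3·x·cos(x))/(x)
This is a 0/0 indeterminate form.

Apply L'Hôpital's rule: differentiate numerator and denominator separately.
  f(x) = 3·x·cos(x)   ⇒   f'(x) = -3·x·sin(x) + 3·cos(x)
  g(x) = x   ⇒   g'(x) = 1
  lim(x→0) f'(x)/g'(x) = lim(x→0) (-3·x·sin(x) + 3·cos(x))/(1)
  = 3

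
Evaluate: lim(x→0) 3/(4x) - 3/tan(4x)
This is an ∞-∞ indeterminate form.

Combine fractions or rationalize to convert ∞-∞ to 0/0 form:
  lim(x→0) 3/(4x) - 3/tan(4x) = 0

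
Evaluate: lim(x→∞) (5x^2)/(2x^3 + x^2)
This is an ∞/∞ indeterminate form.

Apply L'Hôpital's rule: differentiate numerator and denominator separately.
  f(x) = 5·x^2   ⇒   f'(x) = 10·x
  g(x) = 2·x^3 + x^2   ⇒   g'(x) = 6·x^2 + 2·x
  lim(x→∞) f'(x)/g'(x) = lim(x→∞) (10·x)/(6·x^2 + 2·x)
  = 0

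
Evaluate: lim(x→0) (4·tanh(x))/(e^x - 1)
This is a 0/0 indeterminate form.

Apply L'Hôpital's rule: differentiate numerator and denominator separately.
  f(x) = 4·tanh(x)   ⇒   f'(x) = 4 - 4·tanh(x)^2
  g(x) = e^(x) - 1   ⇒   g'(x) = e^(x)
  lim(x→0) f'(x)/g'(x) = lim(x→0) (4 - 4·tanh(x)^2)/(e^(x))
  = 4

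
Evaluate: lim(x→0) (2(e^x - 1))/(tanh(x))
This is a 0/0 indeterminate form.

Apply L'Hôpital's rule: differentiate numerator and denominator separately.
  f(x) = 2·e^(x) - 2   ⇒   f'(x) = 2·e^(x)
  g(x) = tanh(x)   ⇒   g'(x) = 1 - tanh(x)^2
  lim(x→0) f'(x)/g'(x) = lim(x→0) (2·e^(x))/(1 - tanh(x)^2)
  = 2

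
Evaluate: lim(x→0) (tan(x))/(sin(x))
This is a 0/0 indeterminate form.

Apply L'Hôpital's rule: differentiate numerator and denominator separately.
  f(x) = tan(x)   ⇒   f'(x) = tan(x)^2 + 1
  g(x) = sin(x)   ⇒   g'(x) = cos(x)
  lim(x→0) f'(x)/g'(x) = lim(x→0) (tan(x)^2 + 1)/(cos(x))
  = 1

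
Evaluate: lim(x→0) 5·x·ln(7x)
This is a 0·∞ indeterminate form.

Rewrite 0·∞ as a quotient (0/0 or ∞/∞ form), then apply L'Hôpital's rule:
  lim(x→0) 5·x·ln(7x) = 0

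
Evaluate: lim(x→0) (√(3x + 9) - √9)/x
This is a standard limit.

Factor or rationalize the expression:
  lim(x→0) (√(3x + 9) - √9)/x = 1/2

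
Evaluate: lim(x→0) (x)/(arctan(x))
This is a 0/0 indeterminate form.

Apply L'Hôpital's rule: differentiate numerator and denominator separately.
  f(x) = x   ⇒   f'(x) = 1
  g(x) = atan(x)   ⇒   g'(x) = 1/(x^2 + 1)
  lim(x→0) f'(x)/g'(x) = lim(x→0) (1)/(1/(x^2 + 1))
  = 1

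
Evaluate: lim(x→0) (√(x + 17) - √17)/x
This is a standard limit.

Factor or rationalize the expression:
  lim(x→0) (√(x + 17) - √17)/x = sqrt(17)/34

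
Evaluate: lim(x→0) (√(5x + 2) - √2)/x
This is a standard limit.

Factor or rationalize the expression:
  lim(x→0) (√(5x + 2) - √2)/x = 5·sqrt(2)/4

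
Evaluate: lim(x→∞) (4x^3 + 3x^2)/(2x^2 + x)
This is an ∞/∞ indeterminate form.

Apply L'Hôpital's rule: differentiate numerator and denominator separately.
  f(x) = 4·x^3 + 3·x^2   ⇒   f'(x) = 12·x^2 + 6·x
  g(x) = 2·x^2 + x   ⇒   g'(x) = 4·x + 1
  lim(x→∞) f'(x)/g'(x) = lim(x→∞) (12·x^2 + 6·x)/(4·x + 1)
  = ∞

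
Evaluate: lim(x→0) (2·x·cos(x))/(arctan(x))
This is a 0/0 indeterminate form.

Apply L'Hôpital's rule: differentiate numerator and denominator separately.
  f(x) = 2·x·cos(x)   ⇒   f'(x) = -2·x·sin(x) + 2·cos(x)
  g(x) = atan(x)   ⇒   g'(x) = 1/(x^2 + 1)
  lim(x→0) f'(x)/g'(x) = lim(x→0) (-2·x·sin(x) + 2·cos(x))/(1/(x^2 + 1))
  = 2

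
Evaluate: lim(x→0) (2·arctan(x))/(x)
This is a 0/0 indeterminate form.

Apply L'Hôpital's rule: differentiate numerator and denominator separately.
  f(x) = 2·atan(x)   ⇒   f'(x) = 2/(x^2 + 1)
  g(x) = x   ⇒   g'(x) = 1
  lim(x→0) f'(x)/g'(x) = lim(x→0) (2/(x^2 + 1))/(1)
  = 2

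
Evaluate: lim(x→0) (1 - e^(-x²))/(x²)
This is a 0/0 indeterminate form.

Apply L'Hôpital's rule: differentiate numerator and denominator separately.
  f(x) = 1 - e^(-x^2)   ⇒   f'(x) = 2·x·e^(-x^2)
  g(x) = x^2   ⇒   g'(x) = 2·x
  lim(x→0) f'(x)/g'(x) = lim(x→0) (2·x·e^(-x^2))/(2·x)
  = 1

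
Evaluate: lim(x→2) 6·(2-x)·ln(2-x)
This is a 0·∞ indeterminate form.

Rewrite 0·∞ as a quotient (0/0 or ∞/∞ form), then apply L'Hôpital's rule:
  lim(x→2) 6·(2-x)·ln(2-x) = 0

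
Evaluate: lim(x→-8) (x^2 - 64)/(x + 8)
This is a standard limit.

Factor or rationalize the expression:
  lim(x→-8) (x^2 - 64)/(x + 8) = -16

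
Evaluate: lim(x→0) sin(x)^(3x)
This is an exponential indeterminate form.

For exponential indeterminate forms, take the natural log:
  Let L = lim(x→0) sin(x)^(3x)
  Then ln(L) = lim(x→0) [exponent × ln(base)]
  Evaluate using L'Hôpital or standard limits, then exponentiate.
  L = 1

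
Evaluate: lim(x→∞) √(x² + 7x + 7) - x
This is an ∞-∞ indeterminate form.

Combine fractions or rationalize to convert ∞-∞ to 0/0 form:
  lim(x→∞) √(x² + 7x + 7) - x = 7/2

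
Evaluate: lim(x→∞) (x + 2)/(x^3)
This is an ∞/∞ indeterminate form.

Apply L'Hôpital's rule: differentiate numerator and denominator separately.
  f(x) = x + 2   ⇒   f'(x) = 1
  g(x) = x^3   ⇒   g'(x) = 3·x^2
  lim(x→∞) f'(x)/g'(x) = lim(x→∞) (1)/(3·x^2)
  = 0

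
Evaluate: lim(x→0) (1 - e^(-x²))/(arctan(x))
This is a 0/0 indeterminate form.

Apply L'Hôpital's rule: differentiate numerator and denominator separately.
  f(x) = 1 - e^(-x^2)   ⇒   f'(x) = 2·x·e^(-x^2)
  g(x) = atan(x)   ⇒   g'(x) = 1/(x^2 + 1)
  lim(x→0) f'(x)/g'(x) = lim(x→0) (2·x·e^(-x^2))/(1/(x^2 + 1))
  = 0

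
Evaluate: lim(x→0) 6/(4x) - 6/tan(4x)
This is an ∞-∞ indeterminate form.

Combine fractions or rationalize to convert ∞-∞ to 0/0 form:
  lim(x→0) 6/(4x) - 6/tan(4x) = 0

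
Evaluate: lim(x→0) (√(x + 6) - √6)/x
This is a standard limit.

Factor or rationalize the expression:
  lim(x→0) (√(x + 6) - √6)/x = sqrt(6)/12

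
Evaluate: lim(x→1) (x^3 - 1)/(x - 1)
This is a standard limit.

Factor or rationalize the expression:
  lim(x→1) (x^3 - 1)/(x - 1) = 3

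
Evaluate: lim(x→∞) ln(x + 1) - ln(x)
This is an ∞-∞ indeterminate form.

Combine fractions or rationalize to convert ∞-∞ to 0/0 form:
  lim(x→∞) ln(x + 1) - ln(x) = 0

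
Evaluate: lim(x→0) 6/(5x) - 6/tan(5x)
This is an ∞-∞ indeterminate form.

Combine fractions or rationalize to convert ∞-∞ to 0/0 form:
  lim(x→0) 6/(5x) - 6/tan(5x) = 0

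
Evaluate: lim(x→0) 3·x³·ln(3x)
This is a 0·∞ indeterminate form.

Rewrite 0·∞ as a quotient (0/0 or ∞/∞ form), then apply L'Hôpital's rule:
  lim(x→0) 3·x³·ln(3x) = 0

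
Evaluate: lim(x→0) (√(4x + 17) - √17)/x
This is a standard limit.

Factor or rationalize the expression:
  lim(x→0) (√(4x + 17) - √17)/x = 2·sqrt(17)/17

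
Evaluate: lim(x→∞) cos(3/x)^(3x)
This is an exponential indeterminate form.

For exponential indeterminate forms, take the natural log:
  Let L = lim(x→∞) cos(3/x)^(3x)
  Then ln(L) = lim(x→∞) [exponent × ln(base)]
  Evaluate using L'Hôpital or standard limits, then exponentiate.
  L = 1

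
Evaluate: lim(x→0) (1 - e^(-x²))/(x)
This is a 0/0 indeterminate form.

Apply L'Hôpital's rule: differentiate numerator and denominator separately.
  f(x) = 1 - e^(-x^2)   ⇒   f'(x) = 2·x·e^(-x^2)
  g(x) = x   ⇒   g'(x) = 1
  lim(x→0) f'(x)/g'(x) = lim(x→0) (2·x·e^(-x^2))/(1)
  = 0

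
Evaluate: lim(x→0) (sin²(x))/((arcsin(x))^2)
This is a 0/0 indeterminate form.

Apply L'Hôpital's rule: differentiate numerator and denominator separately.
  f(x) = sin(x)^2   ⇒   f'(x) = 2·sin(x)·cos(x)
  g(x) = asin(x)^2   ⇒   g'(x) = 2·asin(x)/sqrt(1 - x^2)
  lim(x→0) f'(x)/g'(x) = lim(x→0) (2·sin(x)·cos(x))/(2·asin(x)/sqrt(1 - x^2))
  = 1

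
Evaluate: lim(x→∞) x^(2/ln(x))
This is an exponential indeterminate form.

For exponential indeterminate forms, take the natural log:
  Let L = lim(x→∞) x^(2/ln(x))
  Then ln(L) = lim(x→∞) [exponent × ln(base)]
  Evaluate using L'Hôpital or standard limits, then exponentiate.
  L = e²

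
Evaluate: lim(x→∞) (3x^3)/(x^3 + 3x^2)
This is an ∞/∞ indeterminate form.

Apply L'Hôpital's rule: differentiate numerator and denominator separately.
  f(x) = 3·x^3   ⇒   f'(x) = 9·x^2
  g(x) = x^3 + 3·x^2   ⇒   g'(x) = 3·x^2 + 6·x
  lim(x→∞) f'(x)/g'(x) = lim(x→∞) (9·x^2)/(3·x^2 + 6·x)
  = 3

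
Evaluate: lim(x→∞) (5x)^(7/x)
This is an exponential indeterminate form.

For exponential indeterminate forms, take the natural log:
  Let L = lim(x→∞) (5x)^(7/x)
  Then ln(L) = lim(x→∞) [exponent × ln(base)]
  Evaluate using L'Hôpital or standard limits, then exponentiate.
  L = 1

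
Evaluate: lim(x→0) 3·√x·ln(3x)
This is a 0·∞ indeterminate form.

Rewrite 0·∞ as a quotient (0/0 or ∞/∞ form), then apply L'Hôpital's rule:
  lim(x→0) 3·√x·ln(3x) = 0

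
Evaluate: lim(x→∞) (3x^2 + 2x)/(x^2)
This is an ∞/∞ indeterminate form.

Apply L'Hôpital's rule: differentiate numerator and denominator separately.
  f(x) = 3·x^2 + 2·x   ⇒   f'(x) = 6·x + 2
  g(x) = x^2   ⇒   g'(x) = 2·x
  lim(x→∞) f'(x)/g'(x) = lim(x→∞) (6·x + 2)/(2·x)
  = 3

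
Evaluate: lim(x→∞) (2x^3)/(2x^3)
This is an ∞/∞ indeterminate form.

Apply L'Hôpital's rule: differentiate numerator and denominator separately.
  f(x) = 2·x^3   ⇒   f'(x) = 6·x^2
  g(x) = 2·x^3   ⇒   g'(x) = 6·x^2
  lim(x→∞) f'(x)/g'(x) = lim(x→∞) (6·x^2)/(6·x^2)
  = 1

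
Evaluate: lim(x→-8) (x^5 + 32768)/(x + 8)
This is a standard limit.

Factor or rationalize the expression:
  lim(x→-8) (x^5 + 32768)/(x + 8) = 20480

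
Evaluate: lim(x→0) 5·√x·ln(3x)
This is a 0·∞ indeterminate form.

Rewrite 0·∞ as a quotient (0/0 or ∞/∞ form), then apply L'Hôpital's rule:
  lim(x→0) 5·√x·ln(3x) = 0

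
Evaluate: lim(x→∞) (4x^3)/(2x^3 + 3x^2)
This is an ∞/∞ indeterminate form.

Apply L'Hôpital's rule: differentiate numerator and denominator separately.
  f(x) = 4·x^3   ⇒   f'(x) = 12·x^2
  g(x) = 2·x^3 + 3·x^2   ⇒   g'(x) = 6·x^2 + 6·x
  lim(x→∞) f'(x)/g'(x) = lim(x→∞) (12·x^2)/(6·x^2 + 6·x)
  = 2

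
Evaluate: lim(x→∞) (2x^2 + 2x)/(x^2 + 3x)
This is an ∞/∞ indeterminate form.

Apply L'Hôpital's rule: differentiate numerator and denominator separately.
  f(x) = 2·x^2 + 2·x   ⇒   f'(x) = 4·x + 2
  g(x) = x^2 + 3·x   ⇒   g'(x) = 2·x + 3
  lim(x→∞) f'(x)/g'(x) = lim(x→∞) (4·x + 2)/(2·x + 3)
  = 2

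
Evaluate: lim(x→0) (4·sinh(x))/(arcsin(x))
This is a 0/0 indeterminate form.

Apply L'Hôpital's rule: differentiate numerator and denominator separately.
  f(x) = 4·sinh(x)   ⇒   f'(x) = 4·cosh(x)
  g(x) = asin(x)   ⇒   g'(x) = 1/sqrt(1 - x^2)
  lim(x→0) f'(x)/g'(x) = lim(x→0) (4·cosh(x))/(1/sqrt(1 - x^2))
  = 4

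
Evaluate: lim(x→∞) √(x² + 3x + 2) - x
This is an ∞-∞ indeterminate form.

Combine fractions or rationalize to convert ∞-∞ to 0/0 form:
  lim(x→∞) √(x² + 3x + 2) - x = 3/2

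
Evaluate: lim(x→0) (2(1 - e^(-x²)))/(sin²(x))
This is a 0/0 indeterminate form.

Apply L'Hôpital's rule: differentiate numerator and denominator separately.
  f(x) = 2 - 2·e^(-x^2)   ⇒   f'(x) = 4·x·e^(-x^2)
  g(x) = sin(x)^2   ⇒   g'(x) = 2·sin(x)·cos(x)
  lim(x→0) f'(x)/g'(x) = lim(x→0) (4·x·e^(-x^2))/(2·sin(x)·cos(x))
  = 2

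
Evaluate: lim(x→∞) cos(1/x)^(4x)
This is an exponential indeterminate form.

For exponential indeterminate forms, take the natural log:
  Let L = lim(x→∞) cos(1/x)^(4x)
  Then ln(L) = lim(x→∞) [exponent × ln(base)]
  Evaluate using L'Hôpital or standard limits, then exponentiate.
  L = 1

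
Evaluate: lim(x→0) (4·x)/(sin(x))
This is a 0/0 indeterminate form.

Apply L'Hôpital's rule: differentiate numerator and denominator separately.
  f(x) = 4·x   ⇒   f'(x) = 4
  g(x) = sin(x)   ⇒   g'(x) = cos(x)
  lim(x→0) f'(x)/g'(x) = lim(x→0) (4)/(cos(x))
  = 4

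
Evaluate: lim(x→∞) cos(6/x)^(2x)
This is an exponential indeterminate form.

For exponential indeterminate forms, take the natural log:
  Let L = lim(x→∞) cos(6/x)^(2x)
  Then ln(L) = lim(x→∞) [exponent × ln(base)]
  Evaluate using L'Hôpital or standard limits, then exponentiate.
  L = 1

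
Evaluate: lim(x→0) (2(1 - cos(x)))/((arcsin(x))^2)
This is a 0/0 indeterminate form.

Apply L'Hôpital's rule: differentiate numerator and denominator separately.
  f(x) = 2 - 2·cos(x)   ⇒   f'(x) = 2·sin(x)
  g(x) = asin(x)^2   ⇒   g'(x) = 2·asin(x)/sqrt(1 - x^2)
  lim(x→0) f'(x)/g'(x) = lim(x→0) (2·sin(x))/(2·asin(x)/sqrt(1 - x^2))
  = 1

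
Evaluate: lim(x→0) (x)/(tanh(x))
This is a 0/0 indeterminate form.

Apply L'Hôpital's rule: differentiate numerator and denominator separately.
  f(x) = x   ⇒   f'(x) = 1
  g(x) = tanh(x)   ⇒   g'(x) = 1 - tanh(x)^2
  lim(x→0) f'(x)/g'(x) = lim(x→0) (1)/(1 - tanh(x)^2)
  = 1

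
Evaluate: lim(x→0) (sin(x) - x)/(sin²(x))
This is a 0/0 indeterminate form.

Apply L'Hôpital's rule: differentiate numerator and denominator separately.
  f(x) = -x + sin(x)   ⇒   f'(x) = cos(x) - 1
  g(x) = sin(x)^2   ⇒   g'(x) = 2·sin(x)·cos(x)
  lim(x→0) f'(x)/g'(x) = lim(x→0) (cos(x) - 1)/(2·sin(x)·cos(x))
  = 0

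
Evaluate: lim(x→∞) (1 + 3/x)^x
This is an exponential indeterminate form.

For exponential indeterminate forms, take the natural log:
  Let L = lim(x→∞) (1 + 3/x)^x
  Then ln(L) = lim(x→∞) [exponent × ln(base)]
  Evaluate using L'Hôpital or standard limits, then exponentiate.
  L = e^(3)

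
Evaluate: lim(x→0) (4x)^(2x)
This is an exponential indeterminate form.

For exponential indeterminate forms, take the natural log:
  Let L = lim(x→0) (4x)^(2x)
  Then ln(L) = lim(x→0) [exponent × ln(base)]
  Evaluate using L'Hôpital or standard limits, then exponentiate.
  L = 1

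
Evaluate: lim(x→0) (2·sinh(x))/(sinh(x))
This is a 0/0 indeterminate form.

Apply L'Hôpital's rule: differentiate numerator and denominator separately.
  f(x) = 2·sinh(x)   ⇒   f'(x) = 2·cosh(x)
  g(x) = sinh(x)   ⇒   g'(x) = cosh(x)
  lim(x→0) f'(x)/g'(x) = lim(x→0) (2·cosh(x))/(cosh(x))
  = 2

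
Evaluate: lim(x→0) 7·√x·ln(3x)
This is a 0·∞ indeterminate form.

Rewrite 0·∞ as a quotient (0/0 or ∞/∞ form), then apply L'Hôpital's rule:
  lim(x→0) 7·√x·ln(3x) = 0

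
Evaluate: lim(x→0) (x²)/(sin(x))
This is a 0/0 indeterminate form.

Apply L'Hôpital's rule: differentiate numerator and denominator separately.
  f(x) = x^2   ⇒   f'(x) = 2·x
  g(x) = sin(x)   ⇒   g'(x) = cos(x)
  lim(x→0) f'(x)/g'(x) = lim(x→0) (2·x)/(cos(x))
  = 0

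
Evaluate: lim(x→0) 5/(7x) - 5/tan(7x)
This is an ∞-∞ indeterminate form.

Combine fractions or rationalize to convert ∞-∞ to 0/0 form:
  lim(x→0) 5/(7x) - 5/tan(7x) = 0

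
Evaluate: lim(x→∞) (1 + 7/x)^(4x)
This is an exponential indeterminate form.

For exponential indeterminate forms, take the natural log:
  Let L = lim(x→∞) (1 + 7/x)^(4x)
  Then ln(L) = lim(x→∞) [exponent × ln(base)]
  Evaluate using L'Hôpital or standard limits, then exponentiate.
  L = e^(28)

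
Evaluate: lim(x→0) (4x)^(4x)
This is an exponential indeterminate form.

For exponential indeterminate forms, take the natural log:
  Let L = lim(x→0) (4x)^(4x)
  Then ln(L) = lim(x→0) [exponent × ln(base)]
  Evaluate using L'Hôpital or standard limits, then exponentiate.
  L = 1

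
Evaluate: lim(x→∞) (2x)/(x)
This is an ∞/∞ indeterminate form.

Apply L'Hôpital's rule: differentiate numerator and denominator separately.
  f(x) = 2·x   ⇒   f'(x) = 2
  g(x) = x   ⇒   g'(x) = 1
  lim(x→∞) f'(x)/g'(x) = lim(x→∞) (2)/(1)
  = 2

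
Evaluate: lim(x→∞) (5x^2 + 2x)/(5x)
This is an ∞/∞ indeterminate form.

Apply L'Hôpital's rule: differentiate numerator and denominator separately.
  f(x) = 5·x^2 + 2·x   ⇒   f'(x) = 10·x + 2
  g(x) = 5·x   ⇒   g'(x) = 5
  lim(x→∞) f'(x)/g'(x) = lim(x→∞) (10·x + 2)/(5)
  = ∞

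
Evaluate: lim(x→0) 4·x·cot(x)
This is a 0·∞ indeterminate form.

Rewrite 0·∞ as a quotient (0/0 or ∞/∞ form), then apply L'Hôpital's rule:
  lim(x→0) 4·x·cot(x) = 4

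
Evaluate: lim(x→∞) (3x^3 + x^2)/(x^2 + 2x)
This is an ∞/∞ indeterminate form.

Apply L'Hôpital's rule: differentiate numerator and denominator separately.
  f(x) = 3·x^3 + x^2   ⇒   f'(x) = 9·x^2 + 2·x
  g(x) = x^2 + 2·x   ⇒   g'(x) = 2·x + 2
  lim(x→∞) f'(x)/g'(x) = lim(x→∞) (9·x^2 + 2·x)/(2·x + 2)
  = ∞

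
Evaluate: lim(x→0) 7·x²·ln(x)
This is a 0·∞ indeterminate form.

Rewrite 0·∞ as a quotient (0/0 or ∞/∞ form), then apply L'Hôpital's rule:
  lim(x→0) 7·x²·ln(x) = 0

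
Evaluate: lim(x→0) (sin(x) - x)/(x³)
This is a 0/0 indeterminate form.

Apply L'Hôpital's rule: differentiate numerator and denominator separately.
  f(x) = -x + sin(x)   ⇒   f'(x) = cos(x) - 1
  g(x) = x^3   ⇒   g'(x) = 3·x^2
  lim(x→0) f'(x)/g'(x) = lim(x→0) (cos(x) - 1)/(3·x^2)
  = -1/6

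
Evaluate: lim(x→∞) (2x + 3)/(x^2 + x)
This is an ∞/∞ indeterminate form.

Apply L'Hôpital's rule: differentiate numerator and denominator separately.
  f(x) = 2·x + 3   ⇒   f'(x) = 2
  g(x) = x^2 + x   ⇒   g'(x) = 2·x + 1
  lim(x→∞) f'(x)/g'(x) = lim(x→∞) (2)/(2·x + 1)
  = 0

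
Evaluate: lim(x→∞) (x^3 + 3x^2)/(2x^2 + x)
This is an ∞/∞ indeterminate form.

Apply L'Hôpital's rule: differentiate numerator and denominator separately.
  f(x) = x^3 + 3·x^2   ⇒   f'(x) = 3·x^2 + 6·x
  g(x) = 2·x^2 + x   ⇒   g'(x) = 4·x + 1
  lim(x→∞) f'(x)/g'(x) = lim(x→∞) (3·x^2 + 6·x)/(4·x + 1)
  = ∞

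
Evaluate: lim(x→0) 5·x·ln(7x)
This is a 0·∞ indeterminate form.

Rewrite 0·∞ as a quotient (0/0 or ∞/∞ form), then apply L'Hôpital's rule:
  lim(x→0) 5·x·ln(7x) = 0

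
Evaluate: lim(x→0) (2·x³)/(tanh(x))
This is a 0/0 indeterminate form.

Apply L'Hôpital's rule: differentiate numerator and denominator separately.
  f(x) = 2·x^3   ⇒   f'(x) = 6·x^2
  g(x) = tanh(x)   ⇒   g'(x) = 1 - tanh(x)^2
  lim(x→0) f'(x)/g'(x) = lim(x→0) (6·x^2)/(1 - tanh(x)^2)
  = 0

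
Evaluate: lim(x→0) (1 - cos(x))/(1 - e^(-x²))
This is a 0/0 indeterminate form.

Apply L'Hôpital's rule: differentiate numerator and denominator separately.
  f(x) = 1 - cos(x)   ⇒   f'(x) = sin(x)
  g(x) = 1 - e^(-x^2)   ⇒   g'(x) = 2·x·e^(-x^2)
  lim(x→0) f'(x)/g'(x) = lim(x→0) (sin(x))/(2·x·e^(-x^2))
  = 1/2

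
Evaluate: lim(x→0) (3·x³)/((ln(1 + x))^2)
This is a 0/0 indeterminate form.

Apply L'Hôpital's rule: differentiate numerator and denominator separately.
  f(x) = 3·x^3   ⇒   f'(x) = 9·x^2
  g(x) = ln(x + 1)^2   ⇒   g'(x) = 2·ln(x + 1)/(x + 1)
  lim(x→0) f'(x)/g'(x) = lim(x→0) (9·x^2)/(2·ln(x + 1)/(x + 1))
  = 0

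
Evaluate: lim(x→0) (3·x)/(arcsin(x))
This is a 0/0 indeterminate form.

Apply L'Hôpital's rule: differentiate numerator and denominator separately.
  f(x) = 3·x   ⇒   f'(x) = 3
  g(x) = asin(x)   ⇒   g'(x) = 1/sqrt(1 - x^2)
  lim(x→0) f'(x)/g'(x) = lim(x→0) (3)/(1/sqrt(1 - x^2))
  = 3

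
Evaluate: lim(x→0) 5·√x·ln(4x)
This is a 0·∞ indeterminate form.

Rewrite 0·∞ as a quotient (0/0 or ∞/∞ form), then apply L'Hôpital's rule:
  lim(x→0) 5·√x·ln(4x) = 0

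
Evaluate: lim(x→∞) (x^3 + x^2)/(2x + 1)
This is an ∞/∞ indeterminate form.

Apply L'Hôpital's rule: differentiate numerator and denominator separately.
  f(x) = x^3 + x^2   ⇒   f'(x) = 3·x^2 + 2·x
  g(x) = 2·x + 1   ⇒   g'(x) = 2
  lim(x→∞) f'(x)/g'(x) = lim(x→∞) (3·x^2 + 2·x)/(2)
  = ∞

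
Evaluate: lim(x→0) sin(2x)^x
This is an exponential indeterminate form.

For exponential indeterminate forms, take the natural log:
  Let L = lim(x→0) sin(2x)^x
  Then ln(L) = lim(x→0) [exponent × ln(base)]
  Evaluate using L'Hôpital or standard limits, then exponentiate.
  L = 1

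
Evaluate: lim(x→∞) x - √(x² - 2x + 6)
This is an ∞-∞ indeterminate form.

Combine fractions or rationalize to convert ∞-∞ to 0/0 form:
  lim(x→∞) x - √(x² - 2x + 6) = 1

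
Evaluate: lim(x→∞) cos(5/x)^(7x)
This is an exponential indeterminate form.

For exponential indeterminate forms, take the natural log:
  Let L = lim(x→∞) cos(5/x)^(7x)
  Then ln(L) = lim(x→∞) [exponent × ln(base)]
  Evaluate using L'Hôpital or standard limits, then exponentiate.
  L = 1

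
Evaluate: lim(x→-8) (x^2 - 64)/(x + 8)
This is a standard limit.

Factor or rationalize the expression:
  lim(x→-8) (x^2 - 64)/(x + 8) = -16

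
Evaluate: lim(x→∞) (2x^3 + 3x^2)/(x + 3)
This is an ∞/∞ indeterminate form.

Apply L'Hôpital's rule: differentiate numerator and denominator separately.
  f(x) = 2·x^3 + 3·x^2   ⇒   f'(x) = 6·x^2 + 6·x
  g(x) = x + 3   ⇒   g'(x) = 1
  lim(x→∞) f'(x)/g'(x) = lim(x→∞) (6·x^2 + 6·x)/(1)
  = ∞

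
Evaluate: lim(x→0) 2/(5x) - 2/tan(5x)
This is an ∞-∞ indeterminate form.

Combine fractions or rationalize to convert ∞-∞ to 0/0 form:
  lim(x→0) 2/(5x) - 2/tan(5x) = 0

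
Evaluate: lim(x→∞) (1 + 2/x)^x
This is an exponential indeterminate form.

For exponential indeterminate forms, take the natural log:
  Let L = lim(x→∞) (1 + 2/x)^x
  Then ln(L) = lim(x→∞) [exponent × ln(base)]
  Evaluate using L'Hôpital or standard limits, then exponentiate.
  L = e²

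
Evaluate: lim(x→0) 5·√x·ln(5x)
This is a 0·∞ indeterminate form.

Rewrite 0·∞ as a quotient (0/0 or ∞/∞ form), then apply L'Hôpital's rule:
  lim(x→0) 5·√x·ln(5x) = 0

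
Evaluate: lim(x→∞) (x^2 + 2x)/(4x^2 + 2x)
This is an ∞/∞ indeterminate form.

Apply L'Hôpital's rule: differentiate numerator and denominator separately.
  f(x) = x^2 + 2·x   ⇒   f'(x) = 2·x + 2
  g(x) = 4·x^2 + 2·x   ⇒   g'(x) = 8·x + 2
  lim(x→∞) f'(x)/g'(x) = lim(x→∞) (2·x + 2)/(8·x + 2)
  = 1/4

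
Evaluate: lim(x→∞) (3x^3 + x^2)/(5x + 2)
This is an ∞/∞ indeterminate form.

Apply L'Hôpital's rule: differentiate numerator and denominator separately.
  f(x) = 3·x^3 + x^2   ⇒   f'(x) = 9·x^2 + 2·x
  g(x) = 5·x + 2   ⇒   g'(x) = 5
  lim(x→∞) f'(x)/g'(x) = lim(x→∞) (9·x^2 + 2·x)/(5)
  = ∞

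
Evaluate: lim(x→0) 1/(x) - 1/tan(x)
This is an ∞-∞ indeterminate form.

Combine fractions or rationalize to convert ∞-∞ to 0/0 form:
  lim(x→0) 1/(x) - 1/tan(x) = 0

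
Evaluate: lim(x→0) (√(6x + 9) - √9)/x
This is a standard limit.

Factor or rationalize the expression:
  lim(x→0) (√(6x + 9) - √9)/x = 1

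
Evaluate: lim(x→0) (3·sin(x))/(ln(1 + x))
This is a 0/0 indeterminate form.

Apply L'Hôpital's rule: differentiate numerator and denominator separately.
  f(x) = 3·sin(x)   ⇒   f'(x) = 3·cos(x)
  g(x) = ln(x + 1)   ⇒   g'(x) = 1/(x + 1)
  lim(x→0) f'(x)/g'(x) = lim(x→0) (3·cos(x))/(1/(x + 1))
  = 3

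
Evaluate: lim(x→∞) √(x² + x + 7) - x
This is an ∞-∞ indeterminate form.

Combine fractions or rationalize to convert ∞-∞ to 0/0 form:
  lim(x→∞) √(x² + x + 7) - x = 1/2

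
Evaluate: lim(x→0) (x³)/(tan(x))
This is a 0/0 indeterminate form.

Apply L'Hôpital's rule: differentiate numerator and denominator separately.
  f(x) = x^3   ⇒   f'(x) = 3·x^2
  g(x) = tan(x)   ⇒   g'(x) = tan(x)^2 + 1
  lim(x→0) f'(x)/g'(x) = lim(x→0) (3·x^2)/(tan(x)^2 + 1)
  = 0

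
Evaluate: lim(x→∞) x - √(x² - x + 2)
This is an ∞-∞ indeterminate form.

Combine fractions or rationalize to convert ∞-∞ to 0/0 form:
  lim(x→∞) x - √(x² - x + 2) = 1/2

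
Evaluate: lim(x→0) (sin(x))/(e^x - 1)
This is a 0/0 indeterminate form.

Apply L'Hôpital's rule: differentiate numerator and denominator separately.
  f(x) = sin(x)   ⇒   f'(x) = cos(x)
  g(x) = e^(x) - 1   ⇒   g'(x) = e^(x)
  lim(x→0) f'(x)/g'(x) = lim(x→0) (cos(x))/(e^(x))
  = 1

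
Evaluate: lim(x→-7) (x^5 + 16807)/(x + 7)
This is a standard limit.

Factor or rationalize the expression:
  lim(x→-7) (x^5 + 16807)/(x + 7) = 12005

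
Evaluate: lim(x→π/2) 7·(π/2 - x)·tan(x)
This is a 0·∞ indeterminate form.

Rewrite 0·∞ as a quotient (0/0 or ∞/∞ form), then apply L'Hôpital's rule:
  lim(x→π/2) 7·(π/2 - x)·tan(x) = 7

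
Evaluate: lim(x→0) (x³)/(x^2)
This is a 0/0 indeterminate form.

Apply L'Hôpital's rule: differentiate numerator and denominator separately.
  f(x) = x^3   ⇒   f'(x) = 3·x^2
  g(x) = x^2   ⇒   g'(x) = 2·x
  lim(x→0) f'(x)/g'(x) = lim(x→0) (3·x^2)/(2·x)
  = 0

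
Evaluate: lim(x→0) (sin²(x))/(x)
This is a 0/0 indeterminate form.

Apply L'Hôpital's rule: differentiate numerator and denominator separately.
  f(x) = sin(x)^2   ⇒   f'(x) = 2·sin(x)·cos(x)
  g(x) = x   ⇒   g'(x) = 1
  lim(x→0) f'(x)/g'(x) = lim(x→0) (2·sin(x)·cos(x))/(1)
  = 0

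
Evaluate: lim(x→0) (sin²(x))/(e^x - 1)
This is a 0/0 indeterminate form.

Apply L'Hôpital's rule: differentiate numerator and denominator separately.
  f(x) = sin(x)^2   ⇒   f'(x) = 2·sin(x)·cos(x)
  g(x) = e^(x) - 1   ⇒   g'(x) = e^(x)
  lim(x→0) f'(x)/g'(x) = lim(x→0) (2·sin(x)·cos(x))/(e^(x))
  = 0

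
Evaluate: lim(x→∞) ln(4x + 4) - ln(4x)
This is an ∞-∞ indeterminate form.

Combine fractions or rationalize to convert ∞-∞ to 0/0 form:
  lim(x→∞) ln(4x + 4) - ln(4x) = 0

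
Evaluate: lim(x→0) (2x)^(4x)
This is an exponential indeterminate form.

For exponential indeterminate forms, take the natural log:
  Let L = lim(x→0) (2x)^(4x)
  Then ln(L) = lim(x→0) [exponent × ln(base)]
  Evaluate using L'Hôpital or standard limits, then exponentiate.
  L = 1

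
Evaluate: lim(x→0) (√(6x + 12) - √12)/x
This is a standard limit.

Factor or rationalize the expression:
  lim(x→0) (√(6x + 12) - √12)/x = sqrt(3)/2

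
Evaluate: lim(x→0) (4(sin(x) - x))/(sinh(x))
This is a 0/0 indeterminate form.

Apply L'Hôpital's rule: differentiate numerator and denominator separately.
  f(x) = -4·x + 4·sin(x)   ⇒   f'(x) = 4·cos(x) - 4
  g(x) = sinh(x)   ⇒   g'(x) = cosh(x)
  lim(x→0) f'(x)/g'(x) = lim(x→0) (4·cos(x) - 4)/(cosh(x))
  = 0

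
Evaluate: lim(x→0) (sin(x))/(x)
This is a 0/0 indeterminate form.

Apply L'Hôpital's rule: differentiate numerator and denominator separately.
  f(x) = sin(x)   ⇒   f'(x) = cos(x)
  g(x) = x   ⇒   g'(x) = 1
  lim(x→0) f'(x)/g'(x) = lim(x→0) (cos(x))/(1)
  = 1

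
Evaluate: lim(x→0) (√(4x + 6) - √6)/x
This is a standard limit.

Factor or rationalize the expression:
  lim(x→0) (√(4x + 6) - √6)/x = sqrt(6)/3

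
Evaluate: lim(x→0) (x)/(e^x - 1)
This is a 0/0 indeterminate form.

Apply L'Hôpital's rule: differentiate numerator and denominator separately.
  f(x) = x   ⇒   f'(x) = 1
  g(x) = e^(x) - 1   ⇒   g'(x) = e^(x)
  lim(x→0) f'(x)/g'(x) = lim(x→0) (1)/(e^(x))
  = 1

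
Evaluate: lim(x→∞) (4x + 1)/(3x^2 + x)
This is an ∞/∞ indeterminate form.

Apply L'Hôpital's rule: differentiate numerator and denominator separately.
  f(x) = 4·x + 1   ⇒   f'(x) = 4
  g(x) = 3·x^2 + x   ⇒   g'(x) = 6·x + 1
  lim(x→∞) f'(x)/g'(x) = lim(x→∞) (4)/(6·x + 1)
  = 0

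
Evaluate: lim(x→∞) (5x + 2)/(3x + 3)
This is an ∞/∞ indeterminate form.

Apply L'Hôpital's rule: differentiate numerator and denominator separately.
  f(x) = 5·x + 2   ⇒   f'(x) = 5
  g(x) = 3·x + 3   ⇒   g'(x) = 3
  lim(x→∞) f'(x)/g'(x) = lim(x→∞) (5)/(3)
  = 5/3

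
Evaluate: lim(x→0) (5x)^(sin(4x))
This is an exponential indeterminate form.

For exponential indeterminate forms, take the natural log:
  Let L = lim(x→0) (5x)^(sin(4x))
  Then ln(L) = lim(x→0) [exponent × ln(base)]
  Evaluate using L'Hôpital or standard limits, then exponentiate.
  L = 1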